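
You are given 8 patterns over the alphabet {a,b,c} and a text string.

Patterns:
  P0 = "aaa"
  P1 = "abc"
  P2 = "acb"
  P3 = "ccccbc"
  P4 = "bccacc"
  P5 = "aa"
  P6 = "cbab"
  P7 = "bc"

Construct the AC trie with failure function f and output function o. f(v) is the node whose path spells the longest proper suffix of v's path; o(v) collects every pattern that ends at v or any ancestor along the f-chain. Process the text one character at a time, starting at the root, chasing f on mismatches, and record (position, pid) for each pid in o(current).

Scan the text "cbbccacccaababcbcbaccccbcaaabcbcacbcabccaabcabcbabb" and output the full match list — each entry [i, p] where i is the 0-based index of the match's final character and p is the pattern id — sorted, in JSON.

Construct AC machine:
Trie (insert patterns):
  0='ε' goto a→1 b→14 c→8
  1='a' goto a→2 b→4 c→6
  2='aa' goto a→3  [P5 ends]
  3='aaa' goto ·  [P0 ends]
  4='ab' goto c→5
  5='abc' goto ·  [P1 ends]
  6='ac' goto b→7
  7='acb' goto ·  [P2 ends]
  8='c' goto b→20 c→9
  9='cc' goto c→10
  10='ccc' goto c→11
  11='cccc' goto b→12
  12='ccccb' goto c→13
  13='ccccbc' goto ·  [P3 ends]
  14='b' goto c→15
  15='bc' goto c→16  [P7 ends]
  16='bcc' goto a→17
  17='bcca' goto c→18
  18='bccac' goto c→19
  19='bccacc' goto ·  [P4 ends]
  20='cb' goto a→21
  21='cba' goto b→22
  22='cbab' goto ·  [P6 ends]

Failure links (BFS by depth):
  fail(1) 'a': from fail(0)=0 chase 'a': 0 ⇒ 0;  out=∅∪out(0)=∅
  fail(8) 'c': from fail(0)=0 chase 'c': 0 ⇒ 0;  out=∅∪out(0)=∅
  fail(14) 'b': from fail(0)=0 chase 'b': 0 ⇒ 0;  out=∅∪out(0)=∅
  fail(2) 'aa': from fail(1)=0 chase 'a': 0 ⇒ 1;  out={5}∪out(1)={5}
  fail(4) 'ab': from fail(1)=0 chase 'b': 0 ⇒ 14;  out=∅∪out(14)=∅
  fail(6) 'ac': from fail(1)=0 chase 'c': 0 ⇒ 8;  out=∅∪out(8)=∅
  fail(9) 'cc': from fail(8)=0 chase 'c': 0 ⇒ 8;  out=∅∪out(8)=∅
  fail(15) 'bc': from fail(14)=0 chase 'c': 0 ⇒ 8;  out={7}∪out(8)={7}
  fail(20) 'cb': from fail(8)=0 chase 'b': 0 ⇒ 14;  out=∅∪out(14)=∅
  fail(3) 'aaa': from fail(2)=1 chase 'a': 1 ⇒ 2;  out={0}∪out(2)={0,5}
  fail(5) 'abc': from fail(4)=14 chase 'c': 14 ⇒ 15;  out={1}∪out(15)={1,7}
  fail(7) 'acb': from fail(6)=8 chase 'b': 8 ⇒ 20;  out={2}∪out(20)={2}
  fail(10) 'ccc': from fail(9)=8 chase 'c': 8 ⇒ 9;  out=∅∪out(9)=∅
  fail(16) 'bcc': from fail(15)=8 chase 'c': 8 ⇒ 9;  out=∅∪out(9)=∅
  fail(21) 'cba': from fail(20)=14 chase 'a': 14→0 ⇒ 1;  out=∅∪out(1)=∅
  fail(11) 'cccc': from fail(10)=9 chase 'c': 9 ⇒ 10;  out=∅∪out(10)=∅
  fail(17) 'bcca': from fail(16)=9 chase 'a': 9→8→0 ⇒ 1;  out=∅∪out(1)=∅
  fail(22) 'cbab': from fail(21)=1 chase 'b': 1 ⇒ 4;  out={6}∪out(4)={6}
  fail(12) 'ccccb': from fail(11)=10 chase 'b': 10→9→8 ⇒ 20;  out=∅∪out(20)=∅
  fail(18) 'bccac': from fail(17)=1 chase 'c': 1 ⇒ 6;  out=∅∪out(6)=∅
  fail(13) 'ccccbc': from fail(12)=20 chase 'c': 20→14 ⇒ 15;  out={3}∪out(15)={3,7}
  fail(19) 'bccacc': from fail(18)=6 chase 'c': 6→8 ⇒ 9;  out={4}∪out(9)={4}

Run:
[0] read 'c'  n0⇒n8
[1] read 'b'  n8⇒n20
[2] read 'b'  n20⇒n14 (fail-walked)
[3] read 'c'  n14⇒n15  → match P7@[2:3]
[4] read 'c'  n15⇒n16
[5] read 'a'  n16⇒n17
[6] read 'c'  n17⇒n18
[7] read 'c'  n18⇒n19  → match P4@[2:7]
[8] read 'c'  n19⇒n10 (fail-walked)
[9] read 'a'  n10⇒n1 (fail-walked)
[10] read 'a'  n1⇒n2  → match P5@[9:10]
[11] read 'b'  n2⇒n4 (fail-walked)
[12] read 'a'  n4⇒n1 (fail-walked)
[13] read 'b'  n1⇒n4
[14] read 'c'  n4⇒n5  → match P1@[12:14],P7@[13:14]
[15] read 'b'  n5⇒n20 (fail-walked)
[16] read 'c'  n20⇒n15 (fail-walked)  → match P7@[15:16]
[17] read 'b'  n15⇒n20 (fail-walked)
[18] read 'a'  n20⇒n21
[19] read 'c'  n21⇒n6 (fail-walked)
[20] read 'c'  n6⇒n9 (fail-walked)
[21] read 'c'  n9⇒n10
[22] read 'c'  n10⇒n11
[23] read 'b'  n11⇒n12
[24] read 'c'  n12⇒n13  → match P3@[19:24],P7@[23:24]
[25] read 'a'  n13⇒n1 (fail-walked)
[26] read 'a'  n1⇒n2  → match P5@[25:26]
[27] read 'a'  n2⇒n3  → match P0@[25:27],P5@[26:27]
[28] read 'b'  n3⇒n4 (fail-walked)
[29] read 'c'  n4⇒n5  → match P1@[27:29],P7@[28:29]
[30] read 'b'  n5⇒n20 (fail-walked)
[31] read 'c'  n20⇒n15 (fail-walked)  → match P7@[30:31]
[32] read 'a'  n15⇒n1 (fail-walked)
[33] read 'c'  n1⇒n6
[34] read 'b'  n6⇒n7  → match P2@[32:34]
[35] read 'c'  n7⇒n15 (fail-walked)  → match P7@[34:35]
[36] read 'a'  n15⇒n1 (fail-walked)
[37] read 'b'  n1⇒n4
[38] read 'c'  n4⇒n5  → match P1@[36:38],P7@[37:38]
[39] read 'c'  n5⇒n16 (fail-walked)
[40] read 'a'  n16⇒n17
[41] read 'a'  n17⇒n2 (fail-walked)  → match P5@[40:41]
[42] read 'b'  n2⇒n4 (fail-walked)
[43] read 'c'  n4⇒n5  → match P1@[41:43],P7@[42:43]
[44] read 'a'  n5⇒n1 (fail-walked)
[45] read 'b'  n1⇒n4
[46] read 'c'  n4⇒n5  → match P1@[44:46],P7@[45:46]
[47] read 'b'  n5⇒n20 (fail-walked)
[48] read 'a'  n20⇒n21
[49] read 'b'  n21⇒n22  → match P6@[46:49]
[50] read 'b'  n22⇒n14 (fail-walked)

All matches (sorted): [[3,7],[7,4],[10,5],[14,1],[14,7],[16,7],[24,3],[24,7],[26,5],[27,0],[27,5],[29,1],[29,7],[31,7],[34,2],[35,7],[38,1],[38,7],[41,5],[43,1],[43,7],[46,1],[46,7],[49,6]]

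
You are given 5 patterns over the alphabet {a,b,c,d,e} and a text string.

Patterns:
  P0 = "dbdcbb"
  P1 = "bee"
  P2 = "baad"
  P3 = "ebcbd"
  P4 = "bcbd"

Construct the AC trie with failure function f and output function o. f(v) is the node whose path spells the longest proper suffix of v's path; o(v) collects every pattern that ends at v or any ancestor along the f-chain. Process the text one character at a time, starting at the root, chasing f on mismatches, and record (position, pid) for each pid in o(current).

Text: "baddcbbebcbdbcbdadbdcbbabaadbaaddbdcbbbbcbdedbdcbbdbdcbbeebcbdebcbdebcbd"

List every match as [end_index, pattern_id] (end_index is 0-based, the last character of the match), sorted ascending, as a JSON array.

Construct AC machine:
Trie (insert patterns):
  n0 'ε': b→7 d→1 e→13
  n1 'd': b→2
  n2 'db': d→3
  n3 'dbd': c→4
  n4 'dbdc': b→5
  n5 'dbdcb': b→6
  n6 'dbdcbb': ·  [P0 ends]
  n7 'b': a→10 c→18 e→8
  n8 'be': e→9
  n9 'bee': ·  [P1 ends]
  n10 'ba': a→11
  n11 'baa': d→12
  n12 'baad': ·  [P2 ends]
  n13 'e': b→14
  n14 'eb': c→15
  n15 'ebc': b→16
  n16 'ebcb': d→17
  n17 'ebcbd': ·  [P3 ends]
  n18 'bc': b→19
  n19 'bcb': d→20
  n20 'bcbd': ·  [P4 ends]

Failure links (BFS by depth):
  fail(1) 'd': from fail(0)=0 chase 'd': 0 ⇒ 0;  out=∅∪out(0)=∅
  fail(7) 'b': from fail(0)=0 chase 'b': 0 ⇒ 0;  out=∅∪out(0)=∅
  fail(13) 'e': from fail(0)=0 chase 'e': 0 ⇒ 0;  out=∅∪out(0)=∅
  fail(2) 'db': from fail(1)=0 chase 'b': 0 ⇒ 7;  out=∅∪out(7)=∅
  fail(8) 'be': from fail(7)=0 chase 'e': 0 ⇒ 13;  out=∅∪out(13)=∅
  fail(10) 'ba': from fail(7)=0 chase 'a': 0 ⇒ 0;  out=∅∪out(0)=∅
  fail(14) 'eb': from fail(13)=0 chase 'b': 0 ⇒ 7;  out=∅∪out(7)=∅
  fail(18) 'bc': from fail(7)=0 chase 'c': 0 ⇒ 0;  out=∅∪out(0)=∅
  fail(3) 'dbd': from fail(2)=7 chase 'd': 7→0 ⇒ 1;  out=∅∪out(1)=∅
  fail(9) 'bee': from fail(8)=13 chase 'e': 13→0 ⇒ 13;  out={1}∪out(13)={1}
  fail(11) 'baa': from fail(10)=0 chase 'a': 0 ⇒ 0;  out=∅∪out(0)=∅
  fail(15) 'ebc': from fail(14)=7 chase 'c': 7 ⇒ 18;  out=∅∪out(18)=∅
  fail(19) 'bcb': from fail(18)=0 chase 'b': 0 ⇒ 7;  out=∅∪out(7)=∅
  fail(4) 'dbdc': from fail(3)=1 chase 'c': 1→0 ⇒ 0;  out=∅∪out(0)=∅
  fail(12) 'baad': from fail(11)=0 chase 'd': 0 ⇒ 1;  out={2}∪out(1)={2}
  fail(16) 'ebcb': from fail(15)=18 chase 'b': 18 ⇒ 19;  out=∅∪out(19)=∅
  fail(20) 'bcbd': from fail(19)=7 chase 'd': 7→0 ⇒ 1;  out={4}∪out(1)={4}
  fail(5) 'dbdcb': from fail(4)=0 chase 'b': 0 ⇒ 7;  out=∅∪out(7)=∅
  fail(17) 'ebcbd': from fail(16)=19 chase 'd': 19 ⇒ 20;  out={3}∪out(20)={3,4}
  fail(6) 'dbdcbb': from fail(5)=7 chase 'b': 7→0 ⇒ 7;  out={0}∪out(7)={0}

Scan:
pos 0 'b': at 7
pos 1 'a': at 10
pos 2 'd': at 1 (fail-walked)
pos 3 'd': at 1 (fail-walked)
pos 4 'c': at 0 (fail-walked)
pos 5 'b': at 7
pos 6 'b': at 7 (fail-walked)
pos 7 'e': at 8
pos 8 'b': at 14 (fail-walked)
pos 9 'c': at 15
pos 10 'b': at 16
pos 11 'd': at 17  emit P3@[7:11],P4@[8:11]
pos 12 'b': at 2 (fail-walked)
pos 13 'c': at 18 (fail-walked)
pos 14 'b': at 19
pos 15 'd': at 20  emit P4@[12:15]
pos 16 'a': at 0 (fail-walked)
pos 17 'd': at 1
pos 18 'b': at 2
pos 19 'd': at 3
pos 20 'c': at 4
pos 21 'b': at 5
pos 22 'b': at 6  emit P0@[17:22]
pos 23 'a': at 10 (fail-walked)
pos 24 'b': at 7 (fail-walked)
pos 25 'a': at 10
pos 26 'a': at 11
pos 27 'd': at 12  emit P2@[24:27]
pos 28 'b': at 2 (fail-walked)
pos 29 'a': at 10 (fail-walked)
pos 30 'a': at 11
pos 31 'd': at 12  emit P2@[28:31]
pos 32 'd': at 1 (fail-walked)
pos 33 'b': at 2
pos 34 'd': at 3
pos 35 'c': at 4
pos 36 'b': at 5
pos 37 'b': at 6  emit P0@[32:37]
pos 38 'b': at 7 (fail-walked)
pos 39 'b': at 7 (fail-walked)
pos 40 'c': at 18
pos 41 'b': at 19
pos 42 'd': at 20  emit P4@[39:42]
pos 43 'e': at 13 (fail-walked)
pos 44 'd': at 1 (fail-walked)
pos 45 'b': at 2
pos 46 'd': at 3
pos 47 'c': at 4
pos 48 'b': at 5
pos 49 'b': at 6  emit P0@[44:49]
pos 50 'd': at 1 (fail-walked)
pos 51 'b': at 2
pos 52 'd': at 3
pos 53 'c': at 4
pos 54 'b': at 5
pos 55 'b': at 6  emit P0@[50:55]
pos 56 'e': at 8 (fail-walked)
pos 57 'e': at 9  emit P1@[55:57]
pos 58 'b': at 14 (fail-walked)
pos 59 'c': at 15
pos 60 'b': at 16
pos 61 'd': at 17  emit P3@[57:61],P4@[58:61]
pos 62 'e': at 13 (fail-walked)
pos 63 'b': at 14
pos 64 'c': at 15
pos 65 'b': at 16
pos 66 'd': at 17  emit P3@[62:66],P4@[63:66]
pos 67 'e': at 13 (fail-walked)
pos 68 'b': at 14
pos 69 'c': at 15
pos 70 'b': at 16
pos 71 'd': at 17  emit P3@[67:71],P4@[68:71]

Matches: [[11,3],[11,4],[15,4],[22,0],[27,2],[31,2],[37,0],[42,4],[49,0],[55,0],[57,1],[61,3],[61,4],[66,3],[66,4],[71,3],[71,4]]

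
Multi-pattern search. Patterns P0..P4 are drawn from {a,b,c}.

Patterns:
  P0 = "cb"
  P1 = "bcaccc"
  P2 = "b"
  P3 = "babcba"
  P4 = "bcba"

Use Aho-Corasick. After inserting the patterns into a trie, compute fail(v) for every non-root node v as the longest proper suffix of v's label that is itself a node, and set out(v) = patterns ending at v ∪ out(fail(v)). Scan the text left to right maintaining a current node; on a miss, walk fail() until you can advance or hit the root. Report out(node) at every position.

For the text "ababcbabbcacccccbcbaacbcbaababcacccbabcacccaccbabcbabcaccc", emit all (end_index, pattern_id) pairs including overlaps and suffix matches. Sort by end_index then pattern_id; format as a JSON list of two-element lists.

Build automaton:
Trie nodes:
  n0 'ε': b→3 c→1
  n1 'c': b→2
  n2 'cb': ·  ←P0
  n3 'b': a→9 c→4  ←P2
  n4 'bc': a→5 b→14
  n5 'bca': c→6
  n6 'bcac': c→7
  n7 'bcacc': c→8
  n8 'bcaccc': ·  ←P1
  n9 'ba': b→10
  n10 'bab': c→11
  n11 'babc': b→12
  n12 'babcb': a→13
  n13 'babcba': ·  ←P3
  n14 'bcb': a→15
  n15 'bcba': ·  ←P4

BFS fail/out derivation:
  n1('c'): parent n0 fail=0; on 'c' 0 → fail=0;  out ∅∪∅=∅
  n3('b'): parent n0 fail=0; on 'b' 0 → fail=0;  out {2}∪∅={2}
  n2('cb'): parent n1 fail=0; on 'b' 0 → fail=3;  out {0}∪{2}={0,2}
  n4('bc'): parent n3 fail=0; on 'c' 0 → fail=1;  out ∅∪∅=∅
  n9('ba'): parent n3 fail=0; on 'a' 0 → fail=0;  out ∅∪∅=∅
  n5('bca'): parent n4 fail=1; on 'a' 1→0 → fail=0;  out ∅∪∅=∅
  n10('bab'): parent n9 fail=0; on 'b' 0 → fail=3;  out ∅∪{2}={2}
  n14('bcb'): parent n4 fail=1; on 'b' 1 → fail=2;  out ∅∪{0,2}={0,2}
  n6('bcac'): parent n5 fail=0; on 'c' 0 → fail=1;  out ∅∪∅=∅
  n11('babc'): parent n10 fail=3; on 'c' 3 → fail=4;  out ∅∪∅=∅
  n15('bcba'): parent n14 fail=2; on 'a' 2→3 → fail=9;  out {4}∪∅={4}
  n7('bcacc'): parent n6 fail=1; on 'c' 1→0 → fail=1;  out ∅∪∅=∅
  n12('babcb'): parent n11 fail=4; on 'b' 4 → fail=14;  out ∅∪{0,2}={0,2}
  n8('bcaccc'): parent n7 fail=1; on 'c' 1→0 → fail=1;  out {1}∪∅={1}
  n13('babcba'): parent n12 fail=14; on 'a' 14 → fail=15;  out {3}∪{4}={3,4}

Text stream:
i=0 'a': node 0→0
i=1 'b': node 0→3  emit P2@[1:1]
i=2 'a': node 3→9
i=3 'b': node 9→10  emit P2@[3:3]
i=4 'c': node 10→11
i=5 'b': node 11→12  emit P0@[4:5],P2@[5:5]
i=6 'a': node 12→13  emit P3@[1:6],P4@[3:6]
i=7 'b': node 13→10 (fail-walked)  emit P2@[7:7]
i=8 'b': node 10→3 (fail-walked)  emit P2@[8:8]
i=9 'c': node 3→4
i=10 'a': node 4→5
i=11 'c': node 5→6
i=12 'c': node 6→7
i=13 'c': node 7→8  emit P1@[8:13]
i=14 'c': node 8→1 (fail-walked)
i=15 'c': node 1→1 (fail-walked)
i=16 'b': node 1→2  emit P0@[15:16],P2@[16:16]
i=17 'c': node 2→4 (fail-walked)
i=18 'b': node 4→14  emit P0@[17:18],P2@[18:18]
i=19 'a': node 14→15  emit P4@[16:19]
i=20 'a': node 15→0 (fail-walked)
i=21 'c': node 0→1
i=22 'b': node 1→2  emit P0@[21:22],P2@[22:22]
i=23 'c': node 2→4 (fail-walked)
i=24 'b': node 4→14  emit P0@[23:24],P2@[24:24]
i=25 'a': node 14→15  emit P4@[22:25]
i=26 'a': node 15→0 (fail-walked)
i=27 'b': node 0→3  emit P2@[27:27]
i=28 'a': node 3→9
i=29 'b': node 9→10  emit P2@[29:29]
i=30 'c': node 10→11
i=31 'a': node 11→5 (fail-walked)
i=32 'c': node 5→6
i=33 'c': node 6→7
i=34 'c': node 7→8  emit P1@[29:34]
i=35 'b': node 8→2 (fail-walked)  emit P0@[34:35],P2@[35:35]
i=36 'a': node 2→9 (fail-walked)
i=37 'b': node 9→10  emit P2@[37:37]
i=38 'c': node 10→11
i=39 'a': node 11→5 (fail-walked)
i=40 'c': node 5→6
i=41 'c': node 6→7
i=42 'c': node 7→8  emit P1@[37:42]
i=43 'a': node 8→0 (fail-walked)
i=44 'c': node 0→1
i=45 'c': node 1→1 (fail-walked)
i=46 'b': node 1→2  emit P0@[45:46],P2@[46:46]
i=47 'a': node 2→9 (fail-walked)
i=48 'b': node 9→10  emit P2@[48:48]
i=49 'c': node 10→11
i=50 'b': node 11→12  emit P0@[49:50],P2@[50:50]
i=51 'a': node 12→13  emit P3@[46:51],P4@[48:51]
i=52 'b': node 13→10 (fail-walked)  emit P2@[52:52]
i=53 'c': node 10→11
i=54 'a': node 11→5 (fail-walked)
i=55 'c': node 5→6
i=56 'c': node 6→7
i=57 'c': node 7→8  emit P1@[52:57]

Matches: [[1,2],[3,2],[5,0],[5,2],[6,3],[6,4],[7,2],[8,2],[13,1],[16,0],[16,2],[18,0],[18,2],[19,4],[22,0],[22,2],[24,0],[24,2],[25,4],[27,2],[29,2],[34,1],[35,0],[35,2],[37,2],[42,1],[46,0],[46,2],[48,2],[50,0],[50,2],[51,3],[51,4],[52,2],[57,1]]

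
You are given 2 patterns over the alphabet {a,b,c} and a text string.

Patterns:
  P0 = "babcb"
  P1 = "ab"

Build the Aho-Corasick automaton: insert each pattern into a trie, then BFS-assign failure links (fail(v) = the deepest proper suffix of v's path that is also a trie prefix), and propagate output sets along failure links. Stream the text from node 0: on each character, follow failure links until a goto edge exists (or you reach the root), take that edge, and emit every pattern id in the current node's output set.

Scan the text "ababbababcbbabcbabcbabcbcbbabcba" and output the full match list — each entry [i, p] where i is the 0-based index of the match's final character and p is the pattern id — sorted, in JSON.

Construct AC machine:
Trie nodes:
  0='ε' goto a→6 b→1
  1='b' goto a→2
  2='ba' goto b→3
  3='bab' goto c→4
  4='babc' goto b→5
  5='babcb' goto ·  ←P0
  6='a' goto b→7
  7='ab' goto ·  ←P1

Failure links (BFS by depth):
  n1('b'): parent n0 fail=0; on 'b' 0 → fail=0;  out ∅∪∅=∅
  n6('a'): parent n0 fail=0; on 'a' 0 → fail=0;  out ∅∪∅=∅
  n2('ba'): parent n1 fail=0; on 'a' 0 → fail=6;  out ∅∪∅=∅
  n7('ab'): parent n6 fail=0; on 'b' 0 → fail=1;  out {1}∪∅={1}
  n3('bab'): parent n2 fail=6; on 'b' 6 → fail=7;  out ∅∪{1}={1}
  n4('babc'): parent n3 fail=7; on 'c' 7→1→0 → fail=0;  out ∅∪∅=∅
  n5('babcb'): parent n4 fail=0; on 'b' 0 → fail=1;  out {0}∪∅={0}

Run:
[0] read 'a'  n0⇒n6
[1] read 'b'  n6⇒n7  emit P1@[0:1]
[2] read 'a'  n7⇒n2 (fail-walked)
[3] read 'b'  n2⇒n3  emit P1@[2:3]
[4] read 'b'  n3⇒n1 (fail-walked)
[5] read 'a'  n1⇒n2
[6] read 'b'  n2⇒n3  emit P1@[5:6]
[7] read 'a'  n3⇒n2 (fail-walked)
[8] read 'b'  n2⇒n3  emit P1@[7:8]
[9] read 'c'  n3⇒n4
[10] read 'b'  n4⇒n5  emit P0@[6:10]
[11] read 'b'  n5⇒n1 (fail-walked)
[12] read 'a'  n1⇒n2
[13] read 'b'  n2⇒n3  emit P1@[12:13]
[14] read 'c'  n3⇒n4
[15] read 'b'  n4⇒n5  emit P0@[11:15]
[16] read 'a'  n5⇒n2 (fail-walked)
[17] read 'b'  n2⇒n3  emit P1@[16:17]
[18] read 'c'  n3⇒n4
[19] read 'b'  n4⇒n5  emit P0@[15:19]
[20] read 'a'  n5⇒n2 (fail-walked)
[21] read 'b'  n2⇒n3  emit P1@[20:21]
[22] read 'c'  n3⇒n4
[23] read 'b'  n4⇒n5  emit P0@[19:23]
[24] read 'c'  n5⇒n0 (fail-walked)
[25] read 'b'  n0⇒n1
[26] read 'b'  n1⇒n1 (fail-walked)
[27] read 'a'  n1⇒n2
[28] read 'b'  n2⇒n3  emit P1@[27:28]
[29] read 'c'  n3⇒n4
[30] read 'b'  n4⇒n5  emit P0@[26:30]
[31] read 'a'  n5⇒n2 (fail-walked)

All matches (sorted): [[1,1],[3,1],[6,1],[8,1],[10,0],[13,1],[15,0],[17,1],[19,0],[21,1],[23,0],[28,1],[30,0]]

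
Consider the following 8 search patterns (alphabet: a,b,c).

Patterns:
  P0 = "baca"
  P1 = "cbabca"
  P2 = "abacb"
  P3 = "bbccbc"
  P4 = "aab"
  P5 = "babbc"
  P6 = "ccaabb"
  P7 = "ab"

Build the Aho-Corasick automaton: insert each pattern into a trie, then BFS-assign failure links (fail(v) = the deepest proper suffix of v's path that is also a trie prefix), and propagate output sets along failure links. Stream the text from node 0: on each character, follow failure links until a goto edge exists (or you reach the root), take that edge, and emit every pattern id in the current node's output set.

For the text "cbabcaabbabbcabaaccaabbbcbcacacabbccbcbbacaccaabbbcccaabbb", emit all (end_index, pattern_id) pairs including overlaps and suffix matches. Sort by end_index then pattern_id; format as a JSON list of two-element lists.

Build automaton:
Trie nodes:
  n0 'ε': a→11 b→1 c→5
  n1 'b': a→2 b→16
  n2 'ba': b→23 c→3
  n3 'bac': a→4
  n4 'baca': ·  [P0 ends]
  n5 'c': b→6 c→26
  n6 'cb': a→7
  n7 'cba': b→8
  n8 'cbab': c→9
  n9 'cbabc': a→10
  n10 'cbabca': ·  [P1 ends]
  n11 'a': a→21 b→12
  n12 'ab': a→13  [P7 ends]
  n13 'aba': c→14
  n14 'abac': b→15
  n15 'abacb': ·  [P2 ends]
  n16 'bb': c→17
  n17 'bbc': c→18
  n18 'bbcc': b→19
  n19 'bbccb': c→20
  n20 'bbccbc': ·  [P3 ends]
  n21 'aa': b→22
  n22 'aab': ·  [P4 ends]
  n23 'bab': b→24
  n24 'babb': c→25
  n25 'babbc': ·  [P5 ends]
  n26 'cc': a→27
  n27 'cca': a→28
  n28 'ccaa': b→29
  n29 'ccaab': b→30
  n30 'ccaabb': ·  [P6 ends]

BFS fail/out derivation:
  n1('b'): parent n0 fail=0; on 'b' 0 → fail=0;  out ∅∪∅=∅
  n5('c'): parent n0 fail=0; on 'c' 0 → fail=0;  out ∅∪∅=∅
  n11('a'): parent n0 fail=0; on 'a' 0 → fail=0;  out ∅∪∅=∅
  n2('ba'): parent n1 fail=0; on 'a' 0 → fail=11;  out ∅∪∅=∅
  n6('cb'): parent n5 fail=0; on 'b' 0 → fail=1;  out ∅∪∅=∅
  n12('ab'): parent n11 fail=0; on 'b' 0 → fail=1;  out {7}∪∅={7}
  n16('bb'): parent n1 fail=0; on 'b' 0 → fail=1;  out ∅∪∅=∅
  n21('aa'): parent n11 fail=0; on 'a' 0 → fail=11;  out ∅∪∅=∅
  n26('cc'): parent n5 fail=0; on 'c' 0 → fail=5;  out ∅∪∅=∅
  n3('bac'): parent n2 fail=11; on 'c' 11→0 → fail=5;  out ∅∪∅=∅
  n7('cba'): parent n6 fail=1; on 'a' 1 → fail=2;  out ∅∪∅=∅
  n13('aba'): parent n12 fail=1; on 'a' 1 → fail=2;  out ∅∪∅=∅
  n17('bbc'): parent n16 fail=1; on 'c' 1→0 → fail=5;  out ∅∪∅=∅
  n22('aab'): parent n21 fail=11; on 'b' 11 → fail=12;  out {4}∪{7}={4,7}
  n23('bab'): parent n2 fail=11; on 'b' 11 → fail=12;  out ∅∪{7}={7}
  n27('cca'): parent n26 fail=5; on 'a' 5→0 → fail=11;  out ∅∪∅=∅
  n4('baca'): parent n3 fail=5; on 'a' 5→0 → fail=11;  out {0}∪∅={0}
  n8('cbab'): parent n7 fail=2; on 'b' 2 → fail=23;  out ∅∪{7}={7}
  n14('abac'): parent n13 fail=2; on 'c' 2 → fail=3;  out ∅∪∅=∅
  n18('bbcc'): parent n17 fail=5; on 'c' 5 → fail=26;  out ∅∪∅=∅
  n24('babb'): parent n23 fail=12; on 'b' 12→1 → fail=16;  out ∅∪∅=∅
  n28('ccaa'): parent n27 fail=11; on 'a' 11 → fail=21;  out ∅∪∅=∅
  n9('cbabc'): parent n8 fail=23; on 'c' 23→12→1→0 → fail=5;  out ∅∪∅=∅
  n15('abacb'): parent n14 fail=3; on 'b' 3→5 → fail=6;  out {2}∪∅={2}
  n19('bbccb'): parent n18 fail=26; on 'b' 26→5 → fail=6;  out ∅∪∅=∅
  n25('babbc'): parent n24 fail=16; on 'c' 16 → fail=17;  out {5}∪∅={5}
  n29('ccaab'): parent n28 fail=21; on 'b' 21 → fail=22;  out ∅∪{4,7}={4,7}
  n10('cbabca'): parent n9 fail=5; on 'a' 5→0 → fail=11;  out {1}∪∅={1}
  n20('bbccbc'): parent n19 fail=6; on 'c' 6→1→0 → fail=5;  out {3}∪∅={3}
  n30('ccaabb'): parent n29 fail=22; on 'b' 22→12→1 → fail=16;  out {6}∪∅={6}

Text stream:
pos 0 'c': at 5
pos 1 'b': at 6
pos 2 'a': at 7
pos 3 'b': at 8  emit P7@[2:3]
pos 4 'c': at 9
pos 5 'a': at 10  emit P1@[0:5]
pos 6 'a': at 21 (fail-walked)
pos 7 'b': at 22  emit P4@[5:7],P7@[6:7]
pos 8 'b': at 16 (fail-walked)
pos 9 'a': at 2 (fail-walked)
pos 10 'b': at 23  emit P7@[9:10]
pos 11 'b': at 24
pos 12 'c': at 25  emit P5@[8:12]
pos 13 'a': at 11 (fail-walked)
pos 14 'b': at 12  emit P7@[13:14]
pos 15 'a': at 13
pos 16 'a': at 21 (fail-walked)
pos 17 'c': at 5 (fail-walked)
pos 18 'c': at 26
pos 19 'a': at 27
pos 20 'a': at 28
pos 21 'b': at 29  emit P4@[19:21],P7@[20:21]
pos 22 'b': at 30  emit P6@[17:22]
pos 23 'b': at 16 (fail-walked)
pos 24 'c': at 17
pos 25 'b': at 6 (fail-walked)
pos 26 'c': at 5 (fail-walked)
pos 27 'a': at 11 (fail-walked)
pos 28 'c': at 5 (fail-walked)
pos 29 'a': at 11 (fail-walked)
pos 30 'c': at 5 (fail-walked)
pos 31 'a': at 11 (fail-walked)
pos 32 'b': at 12  emit P7@[31:32]
pos 33 'b': at 16 (fail-walked)
pos 34 'c': at 17
pos 35 'c': at 18
pos 36 'b': at 19
pos 37 'c': at 20  emit P3@[32:37]
pos 38 'b': at 6 (fail-walked)
pos 39 'b': at 16 (fail-walked)
pos 40 'a': at 2 (fail-walked)
pos 41 'c': at 3
pos 42 'a': at 4  emit P0@[39:42]
pos 43 'c': at 5 (fail-walked)
pos 44 'c': at 26
pos 45 'a': at 27
pos 46 'a': at 28
pos 47 'b': at 29  emit P4@[45:47],P7@[46:47]
pos 48 'b': at 30  emit P6@[43:48]
pos 49 'b': at 16 (fail-walked)
pos 50 'c': at 17
pos 51 'c': at 18
pos 52 'c': at 26 (fail-walked)
pos 53 'a': at 27
pos 54 'a': at 28
pos 55 'b': at 29  emit P4@[53:55],P7@[54:55]
pos 56 'b': at 30  emit P6@[51:56]
pos 57 'b': at 16 (fail-walked)

All matches (sorted): [[3,7],[5,1],[7,4],[7,7],[10,7],[12,5],[14,7],[21,4],[21,7],[22,6],[32,7],[37,3],[42,0],[47,4],[47,7],[48,6],[55,4],[55,7],[56,6]]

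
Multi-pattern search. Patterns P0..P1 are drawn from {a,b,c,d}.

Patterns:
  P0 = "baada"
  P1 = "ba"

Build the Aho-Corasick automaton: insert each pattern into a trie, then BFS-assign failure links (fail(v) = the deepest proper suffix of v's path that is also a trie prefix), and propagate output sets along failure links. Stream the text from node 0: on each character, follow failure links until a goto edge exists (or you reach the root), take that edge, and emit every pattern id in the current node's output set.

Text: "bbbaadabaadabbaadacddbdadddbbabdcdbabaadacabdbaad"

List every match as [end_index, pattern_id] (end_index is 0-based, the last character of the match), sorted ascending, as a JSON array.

Build automaton:
Trie nodes:
  n0 'ε': b→1
  n1 'b': a→2
  n2 'ba': a→3  ←P1
  n3 'baa': d→4
  n4 'baad': a→5
  n5 'baada': ·  ←P0

BFS fail/out derivation:
  n1('b'): parent n0 fail=0; on 'b' 0 → fail=0;  out ∅∪∅=∅
  n2('ba'): parent n1 fail=0; on 'a' 0 → fail=0;  out {1}∪∅={1}
  n3('baa'): parent n2 fail=0; on 'a' 0 → fail=0;  out ∅∪∅=∅
  n4('baad'): parent n3 fail=0; on 'd' 0 → fail=0;  out ∅∪∅=∅
  n5('baada'): parent n4 fail=0; on 'a' 0 → fail=0;  out {0}∪∅={0}

Run:
[0] read 'b'  n0⇒n1
[1] read 'b'  n1⇒n1 ·f
[2] read 'b'  n1⇒n1 ·f
[3] read 'a'  n1⇒n2  emit P1@[2:3]
[4] read 'a'  n2⇒n3
[5] read 'd'  n3⇒n4
[6] read 'a'  n4⇒n5  emit P0@[2:6]
[7] read 'b'  n5⇒n1 ·f
[8] read 'a'  n1⇒n2  emit P1@[7:8]
[9] read 'a'  n2⇒n3
[10] read 'd'  n3⇒n4
[11] read 'a'  n4⇒n5  emit P0@[7:11]
[12] read 'b'  n5⇒n1 ·f
[13] read 'b'  n1⇒n1 ·f
[14] read 'a'  n1⇒n2  emit P1@[13:14]
[15] read 'a'  n2⇒n3
[16] read 'd'  n3⇒n4
[17] read 'a'  n4⇒n5  emit P0@[13:17]
[18] read 'c'  n5⇒n0 ·f
[19] read 'd'  n0⇒n0
[20] read 'd'  n0⇒n0
[21] read 'b'  n0⇒n1
[22] read 'd'  n1⇒n0 ·f
[23] read 'a'  n0⇒n0
[24] read 'd'  n0⇒n0
[25] read 'd'  n0⇒n0
[26] read 'd'  n0⇒n0
[27] read 'b'  n0⇒n1
[28] read 'b'  n1⇒n1 ·f
[29] read 'a'  n1⇒n2  emit P1@[28:29]
[30] read 'b'  n2⇒n1 ·f
[31] read 'd'  n1⇒n0 ·f
[32] read 'c'  n0⇒n0
[33] read 'd'  n0⇒n0
[34] read 'b'  n0⇒n1
[35] read 'a'  n1⇒n2  emit P1@[34:35]
[36] read 'b'  n2⇒n1 ·f
[37] read 'a'  n1⇒n2  emit P1@[36:37]
[38] read 'a'  n2⇒n3
[39] read 'd'  n3⇒n4
[40] read 'a'  n4⇒n5  emit P0@[36:40]
[41] read 'c'  n5⇒n0 ·f
[42] read 'a'  n0⇒n0
[43] read 'b'  n0⇒n1
[44] read 'd'  n1⇒n0 ·f
[45] read 'b'  n0⇒n1
[46] read 'a'  n1⇒n2  emit P1@[45:46]
[47] read 'a'  n2⇒n3
[48] read 'd'  n3⇒n4

All matches (sorted): [[3,1],[6,0],[8,1],[11,0],[14,1],[17,0],[29,1],[35,1],[37,1],[40,0],[46,1]]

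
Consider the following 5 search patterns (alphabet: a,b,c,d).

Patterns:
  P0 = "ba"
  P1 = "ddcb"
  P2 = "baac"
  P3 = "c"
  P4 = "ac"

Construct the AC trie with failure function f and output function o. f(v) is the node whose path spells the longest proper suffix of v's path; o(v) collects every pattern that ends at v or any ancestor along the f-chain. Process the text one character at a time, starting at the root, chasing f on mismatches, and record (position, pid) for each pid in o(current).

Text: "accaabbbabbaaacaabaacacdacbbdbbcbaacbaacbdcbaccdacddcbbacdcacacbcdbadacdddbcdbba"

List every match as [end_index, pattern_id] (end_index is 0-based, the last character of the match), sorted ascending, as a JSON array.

Build:
Trie nodes:
  n0 'ε': a→10 b→1 c→9 d→3
  n1 'b': a→2
  n2 'ba': a→7  ←P0
  n3 'd': d→4
  n4 'dd': c→5
  n5 'ddc': b→6
  n6 'ddcb': ·  ←P1
  n7 'baa': c→8
  n8 'baac': ·  ←P2
  n9 'c': ·  ←P3
  n10 'a': c→11
  n11 'ac': ·  ←P4

Failure links (BFS by depth):
  n1('b'): parent n0 fail=0; on 'b' 0 → fail=0;  out ∅∪∅=∅
  n3('d'): parent n0 fail=0; on 'd' 0 → fail=0;  out ∅∪∅=∅
  n9('c'): parent n0 fail=0; on 'c' 0 → fail=0;  out {3}∪∅={3}
  n10('a'): parent n0 fail=0; on 'a' 0 → fail=0;  out ∅∪∅=∅
  n2('ba'): parent n1 fail=0; on 'a' 0 → fail=10;  out {0}∪∅={0}
  n4('dd'): parent n3 fail=0; on 'd' 0 → fail=3;  out ∅∪∅=∅
  n11('ac'): parent n10 fail=0; on 'c' 0 → fail=9;  out {4}∪{3}={3,4}
  n5('ddc'): parent n4 fail=3; on 'c' 3→0 → fail=9;  out ∅∪{3}={3}
  n7('baa'): parent n2 fail=10; on 'a' 10→0 → fail=10;  out ∅∪∅=∅
  n6('ddcb'): parent n5 fail=9; on 'b' 9→0 → fail=1;  out {1}∪∅={1}
  n8('baac'): parent n7 fail=10; on 'c' 10 → fail=11;  out {2}∪{3,4}={2,3,4}

Run:
[0] read 'a'  n0⇒n10
[1] read 'c'  n10⇒n11  emit P3@[1:1],P4@[0:1]
[2] read 'c'  n11⇒n9 (fail-walked)  emit P3@[2:2]
[3] read 'a'  n9⇒n10 (fail-walked)
[4] read 'a'  n10⇒n10 (fail-walked)
[5] read 'b'  n10⇒n1 (fail-walked)
[6] read 'b'  n1⇒n1 (fail-walked)
[7] read 'b'  n1⇒n1 (fail-walked)
[8] read 'a'  n1⇒n2  emit P0@[7:8]
[9] read 'b'  n2⇒n1 (fail-walked)
[10] read 'b'  n1⇒n1 (fail-walked)
[11] read 'a'  n1⇒n2  emit P0@[10:11]
[12] read 'a'  n2⇒n7
[13] read 'a'  n7⇒n10 (fail-walked)
[14] read 'c'  n10⇒n11  emit P3@[14:14],P4@[13:14]
[15] read 'a'  n11⇒n10 (fail-walked)
[16] read 'a'  n10⇒n10 (fail-walked)
[17] read 'b'  n10⇒n1 (fail-walked)
[18] read 'a'  n1⇒n2  emit P0@[17:18]
[19] read 'a'  n2⇒n7
[20] read 'c'  n7⇒n8  emit P2@[17:20],P3@[20:20],P4@[19:20]
[21] read 'a'  n8⇒n10 (fail-walked)
[22] read 'c'  n10⇒n11  emit P3@[22:22],P4@[21:22]
[23] read 'd'  n11⇒n3 (fail-walked)
[24] read 'a'  n3⇒n10 (fail-walked)
[25] read 'c'  n10⇒n11  emit P3@[25:25],P4@[24:25]
[26] read 'b'  n11⇒n1 (fail-walked)
[27] read 'b'  n1⇒n1 (fail-walked)
[28] read 'd'  n1⇒n3 (fail-walked)
[29] read 'b'  n3⇒n1 (fail-walked)
[30] read 'b'  n1⇒n1 (fail-walked)
[31] read 'c'  n1⇒n9 (fail-walked)  emit P3@[31:31]
[32] read 'b'  n9⇒n1 (fail-walked)
[33] read 'a'  n1⇒n2  emit P0@[32:33]
[34] read 'a'  n2⇒n7
[35] read 'c'  n7⇒n8  emit P2@[32:35],P3@[35:35],P4@[34:35]
[36] read 'b'  n8⇒n1 (fail-walked)
[37] read 'a'  n1⇒n2  emit P0@[36:37]
[38] read 'a'  n2⇒n7
[39] read 'c'  n7⇒n8  emit P2@[36:39],P3@[39:39],P4@[38:39]
[40] read 'b'  n8⇒n1 (fail-walked)
[41] read 'd'  n1⇒n3 (fail-walked)
[42] read 'c'  n3⇒n9 (fail-walked)  emit P3@[42:42]
[43] read 'b'  n9⇒n1 (fail-walked)
[44] read 'a'  n1⇒n2  emit P0@[43:44]
[45] read 'c'  n2⇒n11 (fail-walked)  emit P3@[45:45],P4@[44:45]
[46] read 'c'  n11⇒n9 (fail-walked)  emit P3@[46:46]
[47] read 'd'  n9⇒n3 (fail-walked)
[48] read 'a'  n3⇒n10 (fail-walked)
[49] read 'c'  n10⇒n11  emit P3@[49:49],P4@[48:49]
[50] read 'd'  n11⇒n3 (fail-walked)
[51] read 'd'  n3⇒n4
[52] read 'c'  n4⇒n5  emit P3@[52:52]
[53] read 'b'  n5⇒n6  emit P1@[50:53]
[54] read 'b'  n6⇒n1 (fail-walked)
[55] read 'a'  n1⇒n2  emit P0@[54:55]
[56] read 'c'  n2⇒n11 (fail-walked)  emit P3@[56:56],P4@[55:56]
[57] read 'd'  n11⇒n3 (fail-walked)
[58] read 'c'  n3⇒n9 (fail-walked)  emit P3@[58:58]
[59] read 'a'  n9⇒n10 (fail-walked)
[60] read 'c'  n10⇒n11  emit P3@[60:60],P4@[59:60]
[61] read 'a'  n11⇒n10 (fail-walked)
[62] read 'c'  n10⇒n11  emit P3@[62:62],P4@[61:62]
[63] read 'b'  n11⇒n1 (fail-walked)
[64] read 'c'  n1⇒n9 (fail-walked)  emit P3@[64:64]
[65] read 'd'  n9⇒n3 (fail-walked)
[66] read 'b'  n3⇒n1 (fail-walked)
[67] read 'a'  n1⇒n2  emit P0@[66:67]
[68] read 'd'  n2⇒n3 (fail-walked)
[69] read 'a'  n3⇒n10 (fail-walked)
[70] read 'c'  n10⇒n11  emit P3@[70:70],P4@[69:70]
[71] read 'd'  n11⇒n3 (fail-walked)
[72] read 'd'  n3⇒n4
[73] read 'd'  n4⇒n4 (fail-walked)
[74] read 'b'  n4⇒n1 (fail-walked)
[75] read 'c'  n1⇒n9 (fail-walked)  emit P3@[75:75]
[76] read 'd'  n9⇒n3 (fail-walked)
[77] read 'b'  n3⇒n1 (fail-walked)
[78] read 'b'  n1⇒n1 (fail-walked)
[79] read 'a'  n1⇒n2  emit P0@[78:79]

Result: [[1,3],[1,4],[2,3],[8,0],[11,0],[14,3],[14,4],[18,0],[20,2],[20,3],[20,4],[22,3],[22,4],[25,3],[25,4],[31,3],[33,0],[35,2],[35,3],[35,4],[37,0],[39,2],[39,3],[39,4],[42,3],[44,0],[45,3],[45,4],[46,3],[49,3],[49,4],[52,3],[53,1],[55,0],[56,3],[56,4],[58,3],[60,3],[60,4],[62,3],[62,4],[64,3],[67,0],[70,3],[70,4],[75,3],[79,0]]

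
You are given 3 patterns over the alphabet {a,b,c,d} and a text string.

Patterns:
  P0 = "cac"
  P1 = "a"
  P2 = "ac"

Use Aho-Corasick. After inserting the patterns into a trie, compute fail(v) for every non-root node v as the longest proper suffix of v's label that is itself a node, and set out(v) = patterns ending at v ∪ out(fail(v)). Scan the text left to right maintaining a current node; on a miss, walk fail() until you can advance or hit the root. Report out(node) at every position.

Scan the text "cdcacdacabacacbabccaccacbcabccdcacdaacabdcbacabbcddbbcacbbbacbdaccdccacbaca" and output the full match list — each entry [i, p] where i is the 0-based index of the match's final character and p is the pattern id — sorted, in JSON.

Construct AC machine:
Trie nodes:
  0='ε' goto a→4 c→1
  1='c' goto a→2
  2='ca' goto c→3
  3='cac' goto ·  ←P0
  4='a' goto c→5  ←P1
  5='ac' goto ·  ←P2

BFS fail/out derivation:
  fail(1) 'c': from fail(0)=0 chase 'c': 0 ⇒ 0;  out=∅∪out(0)=∅
  fail(4) 'a': from fail(0)=0 chase 'a': 0 ⇒ 0;  out={1}∪out(0)={1}
  fail(2) 'ca': from fail(1)=0 chase 'a': 0 ⇒ 4;  out=∅∪out(4)={1}
  fail(5) 'ac': from fail(4)=0 chase 'c': 0 ⇒ 1;  out={2}∪out(1)={2}
  fail(3) 'cac': from fail(2)=4 chase 'c': 4 ⇒ 5;  out={0}∪out(5)={0,2}

Scan:
[0] read 'c'  n0⇒n1
[1] read 'd'  n1⇒n0 ·f
[2] read 'c'  n0⇒n1
[3] read 'a'  n1⇒n2  emit P1@[3:3]
[4] read 'c'  n2⇒n3  emit P0@[2:4],P2@[3:4]
[5] read 'd'  n3⇒n0 ·f
[6] read 'a'  n0⇒n4  emit P1@[6:6]
[7] read 'c'  n4⇒n5  emit P2@[6:7]
[8] read 'a'  n5⇒n2 ·f  emit P1@[8:8]
[9] read 'b'  n2⇒n0 ·f
[10] read 'a'  n0⇒n4  emit P1@[10:10]
[11] read 'c'  n4⇒n5  emit P2@[10:11]
[12] read 'a'  n5⇒n2 ·f  emit P1@[12:12]
[13] read 'c'  n2⇒n3  emit P0@[11:13],P2@[12:13]
[14] read 'b'  n3⇒n0 ·f
[15] read 'a'  n0⇒n4  emit P1@[15:15]
[16] read 'b'  n4⇒n0 ·f
[17] read 'c'  n0⇒n1
[18] read 'c'  n1⇒n1 ·f
[19] read 'a'  n1⇒n2  emit P1@[19:19]
[20] read 'c'  n2⇒n3  emit P0@[18:20],P2@[19:20]
[21] read 'c'  n3⇒n1 ·f
[22] read 'a'  n1⇒n2  emit P1@[22:22]
[23] read 'c'  n2⇒n3  emit P0@[21:23],P2@[22:23]
[24] read 'b'  n3⇒n0 ·f
[25] read 'c'  n0⇒n1
[26] read 'a'  n1⇒n2  emit P1@[26:26]
[27] read 'b'  n2⇒n0 ·f
[28] read 'c'  n0⇒n1
[29] read 'c'  n1⇒n1 ·f
[30] read 'd'  n1⇒n0 ·f
[31] read 'c'  n0⇒n1
[32] read 'a'  n1⇒n2  emit P1@[32:32]
[33] read 'c'  n2⇒n3  emit P0@[31:33],P2@[32:33]
[34] read 'd'  n3⇒n0 ·f
[35] read 'a'  n0⇒n4  emit P1@[35:35]
[36] read 'a'  n4⇒n4 ·f  emit P1@[36:36]
[37] read 'c'  n4⇒n5  emit P2@[36:37]
[38] read 'a'  n5⇒n2 ·f  emit P1@[38:38]
[39] read 'b'  n2⇒n0 ·f
[40] read 'd'  n0⇒n0
[41] read 'c'  n0⇒n1
[42] read 'b'  n1⇒n0 ·f
[43] read 'a'  n0⇒n4  emit P1@[43:43]
[44] read 'c'  n4⇒n5  emit P2@[43:44]
[45] read 'a'  n5⇒n2 ·f  emit P1@[45:45]
[46] read 'b'  n2⇒n0 ·f
[47] read 'b'  n0⇒n0
[48] read 'c'  n0⇒n1
[49] read 'd'  n1⇒n0 ·f
[50] read 'd'  n0⇒n0
[51] read 'b'  n0⇒n0
[52] read 'b'  n0⇒n0
[53] read 'c'  n0⇒n1
[54] read 'a'  n1⇒n2  emit P1@[54:54]
[55] read 'c'  n2⇒n3  emit P0@[53:55],P2@[54:55]
[56] read 'b'  n3⇒n0 ·f
[57] read 'b'  n0⇒n0
[58] read 'b'  n0⇒n0
[59] read 'a'  n0⇒n4  emit P1@[59:59]
[60] read 'c'  n4⇒n5  emit P2@[59:60]
[61] read 'b'  n5⇒n0 ·f
[62] read 'd'  n0⇒n0
[63] read 'a'  n0⇒n4  emit P1@[63:63]
[64] read 'c'  n4⇒n5  emit P2@[63:64]
[65] read 'c'  n5⇒n1 ·f
[66] read 'd'  n1⇒n0 ·f
[67] read 'c'  n0⇒n1
[68] read 'c'  n1⇒n1 ·f
[69] read 'a'  n1⇒n2  emit P1@[69:69]
[70] read 'c'  n2⇒n3  emit P0@[68:70],P2@[69:70]
[71] read 'b'  n3⇒n0 ·f
[72] read 'a'  n0⇒n4  emit P1@[72:72]
[73] read 'c'  n4⇒n5  emit P2@[72:73]
[74] read 'a'  n5⇒n2 ·f  emit P1@[74:74]

Result: [[3,1],[4,0],[4,2],[6,1],[7,2],[8,1],[10,1],[11,2],[12,1],[13,0],[13,2],[15,1],[19,1],[20,0],[20,2],[22,1],[23,0],[23,2],[26,1],[32,1],[33,0],[33,2],[35,1],[36,1],[37,2],[38,1],[43,1],[44,2],[45,1],[54,1],[55,0],[55,2],[59,1],[60,2],[63,1],[64,2],[69,1],[70,0],[70,2],[72,1],[73,2],[74,1]]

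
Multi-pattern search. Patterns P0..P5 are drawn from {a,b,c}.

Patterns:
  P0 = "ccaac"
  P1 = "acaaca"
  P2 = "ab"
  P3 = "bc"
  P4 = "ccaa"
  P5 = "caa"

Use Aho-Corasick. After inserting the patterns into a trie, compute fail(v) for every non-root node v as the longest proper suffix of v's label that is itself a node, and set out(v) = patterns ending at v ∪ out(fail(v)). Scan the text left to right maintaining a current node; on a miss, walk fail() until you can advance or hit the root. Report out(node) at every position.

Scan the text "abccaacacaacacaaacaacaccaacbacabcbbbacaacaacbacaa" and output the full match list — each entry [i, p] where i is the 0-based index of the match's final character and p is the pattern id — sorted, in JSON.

Build:
Trie nodes:
  0='ε' goto a→6 b→13 c→1
  1='c' goto a→15 c→2
  2='cc' goto a→3
  3='cca' goto a→4
  4='ccaa' goto c→5  [P4 ends]
  5='ccaac' goto ·  [P0 ends]
  6='a' goto b→12 c→7
  7='ac' goto a→8
  8='aca' goto a→9
  9='acaa' goto c→10
  10='acaac' goto a→11
  11='acaaca' goto ·  [P1 ends]
  12='ab' goto ·  [P2 ends]
  13='b' goto c→14
  14='bc' goto ·  [P3 ends]
  15='ca' goto a→16
  16='caa' goto ·  [P5 ends]

Failure links (BFS by depth):
  n1('c'): parent n0 fail=0; on 'c' 0 → fail=0;  out ∅∪∅=∅
  n6('a'): parent n0 fail=0; on 'a' 0 → fail=0;  out ∅∪∅=∅
  n13('b'): parent n0 fail=0; on 'b' 0 → fail=0;  out ∅∪∅=∅
  n2('cc'): parent n1 fail=0; on 'c' 0 → fail=1;  out ∅∪∅=∅
  n7('ac'): parent n6 fail=0; on 'c' 0 → fail=1;  out ∅∪∅=∅
  n12('ab'): parent n6 fail=0; on 'b' 0 → fail=13;  out {2}∪∅={2}
  n14('bc'): parent n13 fail=0; on 'c' 0 → fail=1;  out {3}∪∅={3}
  n15('ca'): parent n1 fail=0; on 'a' 0 → fail=6;  out ∅∪∅=∅
  n3('cca'): parent n2 fail=1; on 'a' 1 → fail=15;  out ∅∪∅=∅
  n8('aca'): parent n7 fail=1; on 'a' 1 → fail=15;  out ∅∪∅=∅
  n16('caa'): parent n15 fail=6; on 'a' 6→0 → fail=6;  out {5}∪∅={5}
  n4('ccaa'): parent n3 fail=15; on 'a' 15 → fail=16;  out {4}∪{5}={4,5}
  n9('acaa'): parent n8 fail=15; on 'a' 15 → fail=16;  out ∅∪{5}={5}
  n5('ccaac'): parent n4 fail=16; on 'c' 16→6 → fail=7;  out {0}∪∅={0}
  n10('acaac'): parent n9 fail=16; on 'c' 16→6 → fail=7;  out ∅∪∅=∅
  n11('acaaca'): parent n10 fail=7; on 'a' 7 → fail=8;  out {1}∪∅={1}

Scan:
[0] read 'a'  n0⇒n6
[1] read 'b'  n6⇒n12  emit P2@[0:1]
[2] read 'c'  n12⇒n14 (via fail)  emit P3@[1:2]
[3] read 'c'  n14⇒n2 (via fail)
[4] read 'a'  n2⇒n3
[5] read 'a'  n3⇒n4  emit P4@[2:5],P5@[3:5]
[6] read 'c'  n4⇒n5  emit P0@[2:6]
[7] read 'a'  n5⇒n8 (via fail)
[8] read 'c'  n8⇒n7 (via fail)
[9] read 'a'  n7⇒n8
[10] read 'a'  n8⇒n9  emit P5@[8:10]
[11] read 'c'  n9⇒n10
[12] read 'a'  n10⇒n11  emit P1@[7:12]
[13] read 'c'  n11⇒n7 (via fail)
[14] read 'a'  n7⇒n8
[15] read 'a'  n8⇒n9  emit P5@[13:15]
[16] read 'a'  n9⇒n6 (via fail)
[17] read 'c'  n6⇒n7
[18] read 'a'  n7⇒n8
[19] read 'a'  n8⇒n9  emit P5@[17:19]
[20] read 'c'  n9⇒n10
[21] read 'a'  n10⇒n11  emit P1@[16:21]
[22] read 'c'  n11⇒n7 (via fail)
[23] read 'c'  n7⇒n2 (via fail)
[24] read 'a'  n2⇒n3
[25] read 'a'  n3⇒n4  emit P4@[22:25],P5@[23:25]
[26] read 'c'  n4⇒n5  emit P0@[22:26]
[27] read 'b'  n5⇒n13 (via fail)
[28] read 'a'  n13⇒n6 (via fail)
[29] read 'c'  n6⇒n7
[30] read 'a'  n7⇒n8
[31] read 'b'  n8⇒n12 (via fail)  emit P2@[30:31]
[32] read 'c'  n12⇒n14 (via fail)  emit P3@[31:32]
[33] read 'b'  n14⇒n13 (via fail)
[34] read 'b'  n13⇒n13 (via fail)
[35] read 'b'  n13⇒n13 (via fail)
[36] read 'a'  n13⇒n6 (via fail)
[37] read 'c'  n6⇒n7
[38] read 'a'  n7⇒n8
[39] read 'a'  n8⇒n9  emit P5@[37:39]
[40] read 'c'  n9⇒n10
[41] read 'a'  n10⇒n11  emit P1@[36:41]
[42] read 'a'  n11⇒n9 (via fail)  emit P5@[40:42]
[43] read 'c'  n9⇒n10
[44] read 'b'  n10⇒n13 (via fail)
[45] read 'a'  n13⇒n6 (via fail)
[46] read 'c'  n6⇒n7
[47] read 'a'  n7⇒n8
[48] read 'a'  n8⇒n9  emit P5@[46:48]

All matches (sorted): [[1,2],[2,3],[5,4],[5,5],[6,0],[10,5],[12,1],[15,5],[19,5],[21,1],[25,4],[25,5],[26,0],[31,2],[32,3],[39,5],[41,1],[42,5],[48,5]]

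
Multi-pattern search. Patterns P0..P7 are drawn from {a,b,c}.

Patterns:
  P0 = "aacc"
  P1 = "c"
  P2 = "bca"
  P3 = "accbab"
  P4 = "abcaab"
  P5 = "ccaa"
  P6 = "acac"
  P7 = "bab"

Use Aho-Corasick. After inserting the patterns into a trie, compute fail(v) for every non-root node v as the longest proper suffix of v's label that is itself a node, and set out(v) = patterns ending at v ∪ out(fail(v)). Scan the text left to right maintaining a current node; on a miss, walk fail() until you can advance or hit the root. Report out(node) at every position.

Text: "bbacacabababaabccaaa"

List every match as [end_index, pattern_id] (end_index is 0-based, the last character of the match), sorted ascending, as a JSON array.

Construct AC machine:
Trie nodes:
  n0 'ε': a→1 b→6 c→5
  n1 'a': a→2 b→14 c→9
  n2 'aa': c→3
  n3 'aac': c→4
  n4 'aacc': ·  ←P0
  n5 'c': c→19  ←P1
  n6 'b': a→24 c→7
  n7 'bc': a→8
  n8 'bca': ·  ←P2
  n9 'ac': a→22 c→10
  n10 'acc': b→11
  n11 'accb': a→12
  n12 'accba': b→13
  n13 'accbab': ·  ←P3
  n14 'ab': c→15
  n15 'abc': a→16
  n16 'abca': a→17
  n17 'abcaa': b→18
  n18 'abcaab': ·  ←P4
  n19 'cc': a→20
  n20 'cca': a→21
  n21 'ccaa': ·  ←P5
  n22 'aca': c→23
  n23 'acac': ·  ←P6
  n24 'ba': b→25
  n25 'bab': ·  ←P7

Failure links (BFS by depth):
  fail(1) 'a': from fail(0)=0 chase 'a': 0 ⇒ 0;  out=∅∪out(0)=∅
  fail(5) 'c': from fail(0)=0 chase 'c': 0 ⇒ 0;  out={1}∪out(0)={1}
  fail(6) 'b': from fail(0)=0 chase 'b': 0 ⇒ 0;  out=∅∪out(0)=∅
  fail(2) 'aa': from fail(1)=0 chase 'a': 0 ⇒ 1;  out=∅∪out(1)=∅
  fail(7) 'bc': from fail(6)=0 chase 'c': 0 ⇒ 5;  out=∅∪out(5)={1}
  fail(9) 'ac': from fail(1)=0 chase 'c': 0 ⇒ 5;  out=∅∪out(5)={1}
  fail(14) 'ab': from fail(1)=0 chase 'b': 0 ⇒ 6;  out=∅∪out(6)=∅
  fail(19) 'cc': from fail(5)=0 chase 'c': 0 ⇒ 5;  out=∅∪out(5)={1}
  fail(24) 'ba': from fail(6)=0 chase 'a': 0 ⇒ 1;  out=∅∪out(1)=∅
  fail(3) 'aac': from fail(2)=1 chase 'c': 1 ⇒ 9;  out=∅∪out(9)={1}
  fail(8) 'bca': from fail(7)=5 chase 'a': 5→0 ⇒ 1;  out={2}∪out(1)={2}
  fail(10) 'acc': from fail(9)=5 chase 'c': 5 ⇒ 19;  out=∅∪out(19)={1}
  fail(15) 'abc': from fail(14)=6 chase 'c': 6 ⇒ 7;  out=∅∪out(7)={1}
  fail(20) 'cca': from fail(19)=5 chase 'a': 5→0 ⇒ 1;  out=∅∪out(1)=∅
  fail(22) 'aca': from fail(9)=5 chase 'a': 5→0 ⇒ 1;  out=∅∪out(1)=∅
  fail(25) 'bab': from fail(24)=1 chase 'b': 1 ⇒ 14;  out={7}∪out(14)={7}
  fail(4) 'aacc': from fail(3)=9 chase 'c': 9 ⇒ 10;  out={0}∪out(10)={0,1}
  fail(11) 'accb': from fail(10)=19 chase 'b': 19→5→0 ⇒ 6;  out=∅∪out(6)=∅
  fail(16) 'abca': from fail(15)=7 chase 'a': 7 ⇒ 8;  out=∅∪out(8)={2}
  fail(21) 'ccaa': from fail(20)=1 chase 'a': 1 ⇒ 2;  out={5}∪out(2)={5}
  fail(23) 'acac': from fail(22)=1 chase 'c': 1 ⇒ 9;  out={6}∪out(9)={1,6}
  fail(12) 'accba': from fail(11)=6 chase 'a': 6 ⇒ 24;  out=∅∪out(24)=∅
  fail(17) 'abcaa': from fail(16)=8 chase 'a': 8→1 ⇒ 2;  out=∅∪out(2)=∅
  fail(13) 'accbab': from fail(12)=24 chase 'b': 24 ⇒ 25;  out={3}∪out(25)={3,7}
  fail(18) 'abcaab': from fail(17)=2 chase 'b': 2→1 ⇒ 14;  out={4}∪out(14)={4}

Run:
i=0 'b': node 0→6
i=1 'b': node 6→6 ·f
i=2 'a': node 6→24
i=3 'c': node 24→9 ·f  emit P1@[3:3]
i=4 'a': node 9→22
i=5 'c': node 22→23  emit P1@[5:5],P6@[2:5]
i=6 'a': node 23→22 ·f
i=7 'b': node 22→14 ·f
i=8 'a': node 14→24 ·f
i=9 'b': node 24→25  emit P7@[7:9]
i=10 'a': node 25→24 ·f
i=11 'b': node 24→25  emit P7@[9:11]
i=12 'a': node 25→24 ·f
i=13 'a': node 24→2 ·f
i=14 'b': node 2→14 ·f
i=15 'c': node 14→15  emit P1@[15:15]
i=16 'c': node 15→19 ·f  emit P1@[16:16]
i=17 'a': node 19→20
i=18 'a': node 20→21  emit P5@[15:18]
i=19 'a': node 21→2 ·f

Result: [[3,1],[5,1],[5,6],[9,7],[11,7],[15,1],[16,1],[18,5]]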